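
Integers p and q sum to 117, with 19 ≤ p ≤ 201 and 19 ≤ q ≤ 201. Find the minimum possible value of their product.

Since p + q is fixed, pushing one of them to its bound minimizes the product.
At the endpoint p = 19, q = 117 − 19 = 98, so pq = 19 × 98 = 1862.

1862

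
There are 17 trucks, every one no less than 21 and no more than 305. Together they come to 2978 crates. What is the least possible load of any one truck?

21

To make one truck as small as possible, make the other 16 as large as possible.
The other 16 can take up 16 × 305 = 4880 ≥ 2978 − 21, so one truck can sit at its floor of 21.
Achievable: one at 21 and the other 16 totalling 2957, which fits since 16 × 21 ≤ 2957 ≤ 16 × 305.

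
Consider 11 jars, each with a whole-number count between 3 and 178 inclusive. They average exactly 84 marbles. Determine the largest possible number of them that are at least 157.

5

The total is 11 × 84 = 924.
Suppose k of them are at least 157. Those contribute at least 157 each and the other 11 − k at least 3 each.
So the total is at least 157k + 3(11 − k) = 33 + 154k. This must be ≤ 924, giving k ≤ 5.
k = 5 is achieved by 5 values at 157 and 6 at 3, total 803; add 121 to one value (staying below 157) to reach 924.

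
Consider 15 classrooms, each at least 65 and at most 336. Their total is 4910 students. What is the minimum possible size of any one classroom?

206

To make one classroom as small as possible, make the other 14 as large as possible.
The other 14 contribute at most 14 × 336 = 4704, leaving at least 4910 − 4704 = 206.
Since 206 ≥ 65, this is achievable: one at 206 and 14 at 336.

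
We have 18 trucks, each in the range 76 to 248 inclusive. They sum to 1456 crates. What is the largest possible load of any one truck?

164

Maximizing one value means minimizing the remaining 17.
The other 17 contribute at least 17 × 76 = 1292, leaving at most 1456 − 1292 = 164.
Since 164 ≤ 248, this is achievable: one at 164 and 17 at 76.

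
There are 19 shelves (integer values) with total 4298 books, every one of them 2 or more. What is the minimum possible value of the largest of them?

Some value must be at least ⌈4298/19⌉ = 227, since 19 × 226 = 4294 < 4298.
Taking 15 copies of 226 and 4 copies of 227 gives exactly 4298, so 227 is attained.

227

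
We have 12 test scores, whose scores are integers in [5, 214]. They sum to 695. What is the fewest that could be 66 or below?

If only k of them are at most 66, the other 12 − k are at least 67, so the total is at least (12 − k)·67 + k·5.
This is ≤ 695, so (12 − k)·67 + 5k ≤ 695, which gives k ≥ 2.
Exactly 2 works: 2 values at 5 and 10 at 67 total 680; raise one of the low values by 15 (still ≤ 66) to hit 695.

2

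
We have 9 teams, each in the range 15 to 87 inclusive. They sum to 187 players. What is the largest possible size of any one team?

67

Maximizing one value means minimizing the remaining 8.
The other 8 contribute at least 8 × 15 = 120, leaving at most 187 − 120 = 67.
Since 67 ≤ 87, this is achievable: one at 67 and 8 at 15.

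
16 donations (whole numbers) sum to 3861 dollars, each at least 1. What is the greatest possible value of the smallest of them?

241

The 16 values sum to 3861, so their minimum is at most ⌊3861/16⌋ = 241.
Equality holds with 11 values of 241 and 5 values of 242.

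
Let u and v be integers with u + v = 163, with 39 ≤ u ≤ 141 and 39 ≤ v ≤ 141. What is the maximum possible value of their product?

6642

With u + v fixed, uv peaks when the two are closest together.
Taking u = 81 and v = 82 (both in [39, 141]) gives uv = 6642.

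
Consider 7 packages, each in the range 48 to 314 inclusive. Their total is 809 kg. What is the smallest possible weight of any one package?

48

Minimizing one value means maximizing the remaining 6.
The other 6 can take up 6 × 314 = 1884 ≥ 809 − 48, so one package can sit at its floor of 48.
Achievable: one at 48 and the other 6 totalling 761, which fits since 6 × 48 ≤ 761 ≤ 6 × 314.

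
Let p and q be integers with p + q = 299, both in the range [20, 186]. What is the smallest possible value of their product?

21018

Since p + q is fixed, pushing one of them to its bound minimizes the product.
At the endpoint p = 113, q = 299 − 113 = 186, so pq = 113 × 186 = 21018.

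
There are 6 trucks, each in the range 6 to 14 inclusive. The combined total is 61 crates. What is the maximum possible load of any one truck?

To make one truck as large as possible, make the other 5 as small as possible.
The other 5 contribute at least 5 × 6 = 30, leaving at most 61 − 30 = 31.
But each truck is capped at 14, so the maximum is 14.
Achievable: one at 14 and the other 5 totalling 47, which fits since 5 × 6 ≤ 47 ≤ 5 × 14.

14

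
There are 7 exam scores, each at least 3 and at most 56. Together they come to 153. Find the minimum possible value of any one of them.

To make one score as small as possible, make the other 6 as large as possible.
The other 6 can take up 6 × 56 = 336 ≥ 153 − 3, so one score can sit at its floor of 3.
Achievable: one at 3 and the other 6 totalling 150, which fits since 6 × 3 ≤ 150 ≤ 6 × 56.

3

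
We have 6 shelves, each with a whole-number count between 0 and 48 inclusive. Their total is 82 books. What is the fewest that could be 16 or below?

2

If only k of them are at most 16, the other 6 − k are at least 17, so the total is at least (6 − k)·17 + k·0.
This is ≤ 82, so (6 − k)·17 + 0k ≤ 82, which gives k ≥ 2.
Exactly 2 works: 2 values at 0 and 4 at 17 total 68; raise one of the low values by 14 (still ≤ 16) to hit 82.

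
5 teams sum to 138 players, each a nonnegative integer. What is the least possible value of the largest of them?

28

The 5 values sum to 138, so their maximum is at least ⌈138/5⌉ = 28.
Achievable: 3 of them at 28 and 2 at 27 total 138.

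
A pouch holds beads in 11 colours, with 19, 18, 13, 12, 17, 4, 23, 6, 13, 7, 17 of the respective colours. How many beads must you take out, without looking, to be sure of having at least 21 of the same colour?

In the worst case you take as many as possible of each colour without reaching 21: 19 + 18 + 13 + 12 + 17 + 4 + 20 + 6 + 13 + 7 + 17 = 146.
The next one must give 21 of some colour, so 146 + 1 = 147.

147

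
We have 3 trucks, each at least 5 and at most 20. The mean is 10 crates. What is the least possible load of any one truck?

5

Minimizing one value means maximizing the remaining 2.
The total is 3 × 10 = 30.
The other 2 can take up 2 × 20 = 40 ≥ 30 − 5, so one truck can sit at its floor of 5.
Achievable: one at 5 and the other 2 totalling 25, which fits since 2 × 5 ≤ 25 ≤ 2 × 20.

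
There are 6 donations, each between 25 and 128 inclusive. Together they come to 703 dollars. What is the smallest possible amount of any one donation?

To make one donation as small as possible, make the other 5 as large as possible.
The other 5 contribute at most 5 × 128 = 640, leaving at least 703 − 640 = 63.
Since 63 ≥ 25, this is achievable: one at 63 and 5 at 128.

63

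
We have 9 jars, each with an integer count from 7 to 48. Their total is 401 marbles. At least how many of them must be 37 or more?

7

Suppose at most 9 − j of them reach 37; then j values are ≤ 36 and the rest ≤ 48.
The total is then ≤ 36·j + 48·(9 − j) = 432 − 12j. For this to be ≥ 401 we need j ≤ 2, so at least 9 − 2 = 7 must reach 37.
Exactly 7 works: 7 values at 48 and 2 at 36 total 408; lower one of the high values by 7 (still ≥ 37) to hit 401.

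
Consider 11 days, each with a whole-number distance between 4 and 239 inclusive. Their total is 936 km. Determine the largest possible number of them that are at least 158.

Suppose k of them are at least 158. Those contribute at least 158 each and the other 11 − k at least 4 each.
So the total is at least 158k + 4(11 − k) = 44 + 154k. This must be ≤ 936, giving k ≤ 5.
k = 5 is achieved by 5 values at 158 and 6 at 4, total 814; add 122 to one value (staying below 158) to reach 936.

5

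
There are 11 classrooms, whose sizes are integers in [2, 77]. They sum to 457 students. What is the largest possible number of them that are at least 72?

6

Suppose k of them are at least 72. Those contribute at least 72 each and the other 11 − k at least 2 each.
So the total is at least 72k + 2(11 − k) = 22 + 70k. This must be ≤ 457, giving k ≤ 6.
k = 6 is achieved by 6 values at 72 and 5 at 2, total 442; add 15 to one value (staying below 72) to reach 457.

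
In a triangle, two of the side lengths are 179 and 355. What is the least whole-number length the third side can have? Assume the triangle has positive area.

The third side must exceed |179 − 355| = 176.
The smallest integer above 176 is 177.

177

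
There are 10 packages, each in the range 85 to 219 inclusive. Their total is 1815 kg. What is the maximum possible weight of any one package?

To make one package as large as possible, make the other 9 as small as possible.
The other 9 contribute at least 9 × 85 = 765, leaving at most 1815 − 765 = 1050.
But each package is capped at 219, so the maximum is 219.
Achievable: one at 219 and the other 9 totalling 1596, which fits since 9 × 85 ≤ 1596 ≤ 9 × 219.

219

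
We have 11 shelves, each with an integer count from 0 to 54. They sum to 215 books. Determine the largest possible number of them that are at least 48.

4

With k values at 48 or above and the rest at least 0, the sum is at least 0 + 48k.
Since the sum is 215, we need 48k ≤ 215, i.e. k ≤ 4.
k = 4 is achieved by 4 values at 48 and 7 at 0, total 192; add 23 to one value (staying below 48) to reach 215.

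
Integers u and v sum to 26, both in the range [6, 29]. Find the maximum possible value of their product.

169

With u + v fixed, uv peaks when the two are closest together.
Taking u = 13 and v = 13 (both in [6, 29]) gives uv = 169.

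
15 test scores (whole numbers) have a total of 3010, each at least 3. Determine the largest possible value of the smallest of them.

The 15 values sum to 3010, so their minimum is at most ⌊3010/15⌋ = 200.
Equality holds with 5 values of 200 and 10 values of 201.

200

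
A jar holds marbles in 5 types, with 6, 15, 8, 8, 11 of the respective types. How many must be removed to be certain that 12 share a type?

45

In the worst case you take as many as possible of each type without reaching 12: 6 + 11 + 8 + 8 + 11 = 44.
The next one must give 12 of some type, so 44 + 1 = 45.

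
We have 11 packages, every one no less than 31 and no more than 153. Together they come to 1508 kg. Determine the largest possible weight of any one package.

153

Maximizing one value means minimizing the remaining 10.
The other 10 contribute at least 10 × 31 = 310, leaving at most 1508 − 310 = 1198.
But each package is capped at 153, so the maximum is 153.
Achievable: one at 153 and the other 10 totalling 1355, which fits since 10 × 31 ≤ 1355 ≤ 10 × 153.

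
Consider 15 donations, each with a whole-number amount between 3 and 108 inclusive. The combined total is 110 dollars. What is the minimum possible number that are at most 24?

13

Each value above 24 is at least 25, contributing at least 25 − 3 = 22 above the floor 3.
The sum exceeds the floor total 45 by 65, so at most ⌊65/22⌋ = 2 exceed 24, and at least 13 are ≤ 24.
Exactly 13 works: 13 values at 3 and 2 at 25 total 89; raise one of the low values by 21 (still ≤ 24) to hit 110.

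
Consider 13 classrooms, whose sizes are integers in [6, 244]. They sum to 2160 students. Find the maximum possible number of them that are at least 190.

11

With k values at 190 or above and the rest at least 6, the sum is at least 78 + 184k.
Since the sum is 2160, we need 184k ≤ 2082, i.e. k ≤ 11.
k = 11 is achieved by 11 values at 190 and 2 at 6, total 2102; add 58 to one value (staying below 190) to reach 2160.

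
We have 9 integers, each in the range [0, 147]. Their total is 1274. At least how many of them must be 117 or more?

Each value short of 117 is at most 116, costing at least 147 − 116 = 31 against the maximum total of 1323.
We can afford to lose at most 1323 − 1274 = 49, so at most ⌊49/31⌋ = 1 fall short, and at least 8 are ≥ 117.
Exactly 8 works: 8 values at 147 and 1 at 116 total 1292; lower one of the high values by 18 (still ≥ 117) to hit 1274.

8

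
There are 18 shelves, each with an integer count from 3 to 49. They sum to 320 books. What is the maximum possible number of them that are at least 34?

With k values at 34 or above and the rest at least 3, the sum is at least 54 + 31k.
Since the sum is 320, we need 31k ≤ 266, i.e. k ≤ 8.
k = 8 is achieved by 8 values at 34 and 10 at 3, total 302; add 18 to one value (staying below 34) to reach 320.

8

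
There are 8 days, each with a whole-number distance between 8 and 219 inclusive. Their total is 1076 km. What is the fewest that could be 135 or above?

1

If only k of them are at least 135, the other 8 − k are at most 134, so the total is at most k·219 + (8 − k)·134.
This must reach 1076, so k·219 + (8 − k)·134 ≥ 1076, giving k ≥ 1.
Exactly 1 works: 1 value at 219 and 7 at 134 total 1157; lower one of the high values by 81 (still ≥ 135) to hit 1076.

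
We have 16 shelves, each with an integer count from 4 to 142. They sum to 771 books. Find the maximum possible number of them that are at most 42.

Each value at 42 or below falls at least 142 − 42 = 100 short of the ceiling 142.
The ceiling total is 16 × 142 = 2272, and we need 771, so at most ⌊(2272 − 771)/100⌋ = 15 can be that low.
k = 15 is achieved by 15 values at 42 and 1 at 142, total 772; lower one of the 142's by 1 (still > 42) to reach 771.

15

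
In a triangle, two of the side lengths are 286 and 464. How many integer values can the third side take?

571

The triangle inequality gives |286 − 464| < c < 286 + 464, i.e. 178 < c < 750.
So c can be any integer from 179 to 749: 571 values.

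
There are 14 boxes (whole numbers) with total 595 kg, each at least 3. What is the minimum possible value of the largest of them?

The average is 595/14 > 42, so not all 14 can be 42 or less; the largest is ≥ 43.
Equality holds with 7 values of 43 and 7 values of 42.

43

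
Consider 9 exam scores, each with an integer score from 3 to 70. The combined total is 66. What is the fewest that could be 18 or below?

Let j be the number exceeding 18. Then the total is ≥ 19·j + 3·(9 − j) = 27 + 16j.
So 16j ≤ 39 and j ≤ 2; hence at least 9 − 2 = 7 are ≤ 18.
Exactly 7 works: 7 values at 3 and 2 at 19 total 59; raise one of the low values by 7 (still ≤ 18) to hit 66.

7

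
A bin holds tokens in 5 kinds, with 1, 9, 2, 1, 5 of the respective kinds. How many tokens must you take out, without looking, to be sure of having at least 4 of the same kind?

11

In the worst case you take as many as possible of each kind without reaching 4: 1 + 3 + 2 + 1 + 3 = 10.
The next one must give 4 of some kind, so 10 + 1 = 11.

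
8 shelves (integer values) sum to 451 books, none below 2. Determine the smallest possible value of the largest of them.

Some value must be at least ⌈451/8⌉ = 57, since 8 × 56 = 448 < 451.
Taking 5 copies of 56 and 3 copies of 57 gives exactly 451, so 57 is attained.

57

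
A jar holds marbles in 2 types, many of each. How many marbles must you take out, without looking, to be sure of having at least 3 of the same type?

5

In the worst case you draw 2 of each of the 2 types: 2 × 2 = 4.
One more forces 3 of some type, so 4 + 1 = 5.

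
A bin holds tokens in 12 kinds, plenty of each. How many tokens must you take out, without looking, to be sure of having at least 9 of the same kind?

You could draw 8 of every kind without reaching 9 of any — 96 in all.
One more forces 9 of some kind, so 96 + 1 = 97.

97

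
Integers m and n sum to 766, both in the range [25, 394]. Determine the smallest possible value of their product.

146568

Since m + n is fixed, pushing one of them to its bound minimizes the product.
At the endpoint m = 372, n = 766 − 372 = 394, so mn = 372 × 394 = 146568.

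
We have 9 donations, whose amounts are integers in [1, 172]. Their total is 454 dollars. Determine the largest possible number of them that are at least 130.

Suppose k of them are at least 130. Those contribute at least 130 each and the other 9 − k at least 1 each.
So the total is at least 130k + 1(9 − k) = 9 + 129k. This must be ≤ 454, giving k ≤ 3.
k = 3 is achieved by 3 values at 130 and 6 at 1, total 396; add 58 to one value (staying below 130) to reach 454.

3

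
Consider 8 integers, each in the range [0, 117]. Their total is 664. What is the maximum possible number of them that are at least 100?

6

With k values at 100 or above and the rest at least 0, the sum is at least 0 + 100k.
Since the sum is 664, we need 100k ≤ 664, i.e. k ≤ 6.
k = 6 is achieved by 6 values at 100 and 2 at 0, total 600; add 64 to one value (staying below 100) to reach 664.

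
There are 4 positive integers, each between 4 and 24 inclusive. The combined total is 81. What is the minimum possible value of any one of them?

To make one integer as small as possible, make the other 3 as large as possible.
The other 3 contribute at most 3 × 24 = 72, leaving at least 81 − 72 = 9.
Since 9 ≥ 4, this is achievable: one at 9 and 3 at 24.

9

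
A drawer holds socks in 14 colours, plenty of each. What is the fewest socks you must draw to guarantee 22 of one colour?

In the worst case you draw 21 of each of the 14 colours: 14 × 21 = 294.
One more forces 22 of some colour, so 294 + 1 = 295.

295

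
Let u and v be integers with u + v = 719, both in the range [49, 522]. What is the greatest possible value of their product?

For a fixed sum, the product uv is largest when u and v are as close as possible.
Taking u = 359 and v = 360 (both in [49, 522]) gives uv = 129240.

129240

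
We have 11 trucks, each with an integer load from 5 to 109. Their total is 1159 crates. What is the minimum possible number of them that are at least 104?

Each value short of 104 is at most 103, costing at least 109 − 103 = 6 against the maximum total of 1199.
We can afford to lose at most 1199 − 1159 = 40, so at most ⌊40/6⌋ = 6 fall short, and at least 5 are ≥ 104.
Exactly 5 works: 5 values at 109 and 6 at 103 total 1163; lower one of the high values by 4 (still ≥ 104) to hit 1159.

5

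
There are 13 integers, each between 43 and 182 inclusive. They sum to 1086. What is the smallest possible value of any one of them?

Minimizing one value means maximizing the remaining 12.
The other 12 can take up 12 × 182 = 2184 ≥ 1086 − 43, so one integer can sit at its floor of 43.
Achievable: one at 43 and the other 12 totalling 1043, which fits since 12 × 43 ≤ 1043 ≤ 12 × 182.

43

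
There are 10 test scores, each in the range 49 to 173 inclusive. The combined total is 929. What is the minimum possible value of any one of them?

49

Minimizing one value means maximizing the remaining 9.
The other 9 can take up 9 × 173 = 1557 ≥ 929 − 49, so one score can sit at its floor of 49.
Achievable: one at 49 and the other 9 totalling 880, which fits since 9 × 49 ≤ 880 ≤ 9 × 173.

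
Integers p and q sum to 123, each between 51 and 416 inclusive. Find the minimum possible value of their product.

3672

Since p + q is fixed, pushing one of them to its bound minimizes the product.
At the endpoint p = 51, q = 123 − 51 = 72, so pq = 51 × 72 = 3672.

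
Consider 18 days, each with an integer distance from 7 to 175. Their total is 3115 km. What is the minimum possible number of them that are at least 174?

Each value short of 174 is at most 173, costing at least 175 − 173 = 2 against the maximum total of 3150.
We can afford to lose at most 3150 − 3115 = 35, so at most ⌊35/2⌋ = 17 fall short, and at least 1 are ≥ 174.
Exactly 1 works: 1 value at 175 and 17 at 173 total 3116; lower one of the high values by 1 (still ≥ 174) to hit 3115.

1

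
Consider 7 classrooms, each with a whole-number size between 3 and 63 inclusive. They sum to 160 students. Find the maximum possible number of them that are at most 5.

4

Each value at 5 or below falls at least 63 − 5 = 58 short of the ceiling 63.
The ceiling total is 7 × 63 = 441, and we need 160, so at most ⌊(441 − 160)/58⌋ = 4 can be that low.
k = 4 is achieved by 4 values at 5 and 3 at 63, total 209; lower one of the 63's by 49 (still > 5) to reach 160.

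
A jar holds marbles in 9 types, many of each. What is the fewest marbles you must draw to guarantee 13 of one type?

109

In the worst case you draw 12 of each of the 9 types: 9 × 12 = 108.
One more forces 13 of some type, so 108 + 1 = 109.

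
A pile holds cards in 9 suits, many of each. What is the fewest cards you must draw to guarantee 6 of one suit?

In the worst case you draw 5 of each of the 9 suits: 9 × 5 = 45.
One more forces 6 of some suit, so 45 + 1 = 46.

46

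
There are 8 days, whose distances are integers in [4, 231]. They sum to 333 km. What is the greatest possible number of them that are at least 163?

With k values at 163 or above and the rest at least 4, the sum is at least 32 + 159k.
Since the sum is 333, we need 159k ≤ 301, i.e. k ≤ 1.
k = 1 is achieved by 1 value at 163 and 7 at 4, total 191; add 142 to one value (staying below 163) to reach 333.

1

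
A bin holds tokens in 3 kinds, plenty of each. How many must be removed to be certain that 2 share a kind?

You could draw 1 of every kind without reaching 2 of any — 3 in all.
One more forces 2 of some kind, so 3 + 1 = 4.

4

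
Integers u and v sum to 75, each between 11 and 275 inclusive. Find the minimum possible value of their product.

704

For a fixed sum, uv is smallest when u and v are as far apart as possible.
The extreme feasible split is u = 11, v = 64, giving uv = 704.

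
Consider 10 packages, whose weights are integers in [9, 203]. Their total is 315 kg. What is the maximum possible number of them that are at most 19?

Suppose k of them are at most 19. Those contribute at most 19 each and the rest at most 203 each.
So the total is at most 19k + 203(10 − k) = 2030 − 184k. This must still be ≥ 315, so k ≤ 9.
k = 9 is achieved by 9 values at 19 and 1 at 203, total 374; lower one of the 203's by 59 (still > 19) to reach 315.

9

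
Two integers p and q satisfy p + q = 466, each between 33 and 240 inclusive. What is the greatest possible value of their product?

With p + q fixed, pq peaks when the two are closest together.
Taking p = 233 and q = 233 (both in [33, 240]) gives pq = 54289.

54289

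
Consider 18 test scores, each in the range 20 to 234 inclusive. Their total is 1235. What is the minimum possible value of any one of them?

Minimizing one value means maximizing the remaining 17.
The other 17 can take up 17 × 234 = 3978 ≥ 1235 − 20, so one score can sit at its floor of 20.
Achievable: one at 20 and the other 17 totalling 1215, which fits since 17 × 20 ≤ 1215 ≤ 17 × 234.

20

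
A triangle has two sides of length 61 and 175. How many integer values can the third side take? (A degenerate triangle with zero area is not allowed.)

The triangle inequality gives |61 − 175| < c < 61 + 175, i.e. 114 < c < 236.
So c can be any integer from 115 to 235: 121 values.

121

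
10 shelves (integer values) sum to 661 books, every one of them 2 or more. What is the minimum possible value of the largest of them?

The 10 values sum to 661, so their maximum is at least ⌈661/10⌉ = 67.
Taking 9 copies of 66 and 1 copy of 67 gives exactly 661, so 67 is attained.

67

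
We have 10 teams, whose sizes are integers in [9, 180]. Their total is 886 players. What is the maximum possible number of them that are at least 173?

4

If k of the values are ≥ 173, the total is ≥ 173k + 9(10 − k).
Setting 173k + 9(10 − k) ≤ 886 gives 164k ≤ 796, so k ≤ 4.
k = 4 is achieved by 4 values at 173 and 6 at 9, total 746; add 140 to one value (staying below 173) to reach 886.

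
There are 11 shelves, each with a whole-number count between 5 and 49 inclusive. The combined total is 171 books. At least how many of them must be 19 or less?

Each value above 19 is at least 20, contributing at least 20 − 5 = 15 above the floor 5.
The sum exceeds the floor total 55 by 116, so at most ⌊116/15⌋ = 7 exceed 19, and at least 4 are ≤ 19.
Exactly 4 works: 4 values at 5 and 7 at 20 total 160; raise one of the low values by 11 (still ≤ 19) to hit 171.

4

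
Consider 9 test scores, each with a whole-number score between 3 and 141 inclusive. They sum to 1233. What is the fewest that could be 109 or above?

8

If only k of them are at least 109, the other 9 − k are at most 108, so the total is at most k·141 + (9 − k)·108.
This must reach 1233, so k·141 + (9 − k)·108 ≥ 1233, giving k ≥ 8.
Exactly 8 works: 8 values at 141 and 1 at 108 total 1236; lower one of the high values by 3 (still ≥ 109) to hit 1233.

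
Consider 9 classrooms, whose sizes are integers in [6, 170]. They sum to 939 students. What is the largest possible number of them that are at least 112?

8

With k values at 112 or above and the rest at least 6, the sum is at least 54 + 106k.
Since the sum is 939, we need 106k ≤ 885, i.e. k ≤ 8.
k = 8 is achieved by 8 values at 112 and 1 at 6, total 902; add 37 to one value (staying below 112) to reach 939.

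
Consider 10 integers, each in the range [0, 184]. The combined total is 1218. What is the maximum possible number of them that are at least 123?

With k values at 123 or above and the rest at least 0, the sum is at least 0 + 123k.
Since the sum is 1218, we need 123k ≤ 1218, i.e. k ≤ 9.
k = 9 is achieved by 9 values at 123 and 1 at 0, total 1107; add 111 to one value (staying below 123) to reach 1218.

9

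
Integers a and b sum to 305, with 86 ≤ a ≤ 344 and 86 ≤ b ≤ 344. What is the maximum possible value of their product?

23256

ab = a(305 − a) is maximized when a is as near 305/2 as the bounds allow.
Taking a = 152 and b = 153 (both in [86, 344]) gives ab = 23256.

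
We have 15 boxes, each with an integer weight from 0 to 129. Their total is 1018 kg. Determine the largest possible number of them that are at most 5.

7

Suppose k of them are at most 5. Those contribute at most 5 each and the rest at most 129 each.
So the total is at most 5k + 129(15 − k) = 1935 − 124k. This must still be ≥ 1018, so k ≤ 7.
k = 7 is achieved by 7 values at 5 and 8 at 129, total 1067; lower one of the 129's by 49 (still > 5) to reach 1018.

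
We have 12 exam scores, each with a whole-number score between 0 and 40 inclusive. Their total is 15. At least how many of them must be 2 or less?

7

Each value above 2 is at least 3, contributing at least 3 − 0 = 3 above the floor 0.
The sum exceeds the floor total 0 by 15, so at most ⌊15/3⌋ = 5 exceed 2, and at least 7 are ≤ 2.
Exactly 7 works: 7 values at 0 and 5 at 3 total 15.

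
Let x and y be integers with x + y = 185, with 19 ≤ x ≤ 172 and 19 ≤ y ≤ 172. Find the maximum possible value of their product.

With x + y fixed, xy peaks when the two are closest together.
Taking x = 92 and y = 93 (both in [19, 172]) gives xy = 8556.

8556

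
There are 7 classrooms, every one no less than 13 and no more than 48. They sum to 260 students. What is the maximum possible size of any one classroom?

To make one classroom as large as possible, make the other 6 as small as possible.
The other 6 contribute at least 6 × 13 = 78, leaving at most 260 − 78 = 182.
But each classroom is capped at 48, so the maximum is 48.
Achievable: one at 48 and the other 6 totalling 212, which fits since 6 × 13 ≤ 212 ≤ 6 × 48.

48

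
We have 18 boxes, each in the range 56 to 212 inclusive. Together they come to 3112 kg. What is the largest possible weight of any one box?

212

Maximizing one value means minimizing the remaining 17.
The other 17 contribute at least 17 × 56 = 952, leaving at most 3112 − 952 = 2160.
But each box is capped at 212, so the maximum is 212.
Achievable: one at 212 and the other 17 totalling 2900, which fits since 17 × 56 ≤ 2900 ≤ 17 × 212.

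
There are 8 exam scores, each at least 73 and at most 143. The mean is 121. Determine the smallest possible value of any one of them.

73

To make one score as small as possible, make the other 7 as large as possible.
The total is 8 × 121 = 968.
The other 7 can take up 7 × 143 = 1001 ≥ 968 − 73, so one score can sit at its floor of 73.
Achievable: one at 73 and the other 7 totalling 895, which fits since 7 × 73 ≤ 895 ≤ 7 × 143.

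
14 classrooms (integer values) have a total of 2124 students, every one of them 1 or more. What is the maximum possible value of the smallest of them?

151

The 14 values sum to 2124, so their minimum is at most ⌊2124/14⌋ = 151.
Taking 4 copies of 151 and 10 copies of 152 gives exactly 2124, so 151 is attained.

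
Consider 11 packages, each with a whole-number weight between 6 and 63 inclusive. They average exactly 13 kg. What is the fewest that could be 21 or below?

7

The total is 11 × 13 = 143.
Each value above 21 is at least 22, contributing at least 22 − 6 = 16 above the floor 6.
The sum exceeds the floor total 66 by 77, so at most ⌊77/16⌋ = 4 exceed 21, and at least 7 are ≤ 21.
Exactly 7 works: 7 values at 6 and 4 at 22 total 130; raise one of the low values by 13 (still ≤ 21) to hit 143.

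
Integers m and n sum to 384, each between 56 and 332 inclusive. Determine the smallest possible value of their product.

For a fixed sum, mn is smallest when m and n are as far apart as possible.
At the endpoint m = 56, n = 384 − 56 = 328, so mn = 56 × 328 = 18368.

18368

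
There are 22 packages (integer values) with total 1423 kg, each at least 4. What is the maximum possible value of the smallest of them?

64

The average is 1423/22 < 65, so some value is ≤ 64.
Taking 7 copies of 64 and 15 copies of 65 gives exactly 1423, so 64 is attained.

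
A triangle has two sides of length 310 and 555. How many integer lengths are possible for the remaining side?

619

The triangle inequality gives |310 − 555| < c < 310 + 555, i.e. 245 < c < 865.
So c can be any integer from 246 to 864: 619 values.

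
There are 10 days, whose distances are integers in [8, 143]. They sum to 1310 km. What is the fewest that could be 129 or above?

If only k of them are at least 129, the other 10 − k are at most 128, so the total is at most k·143 + (10 − k)·128.
This must reach 1310, so k·143 + (10 − k)·128 ≥ 1310, giving k ≥ 2.
Exactly 2 works: 2 values at 143 and 8 at 128 total 1310.

2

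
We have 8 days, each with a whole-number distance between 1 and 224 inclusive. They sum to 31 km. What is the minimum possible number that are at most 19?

7

Each value above 19 is at least 20, contributing at least 20 − 1 = 19 above the floor 1.
The sum exceeds the floor total 8 by 23, so at most ⌊23/19⌋ = 1 exceed 19, and at least 7 are ≤ 19.
Exactly 7 works: 7 values at 1 and 1 at 20 total 27; raise one of the low values by 4 (still ≤ 19) to hit 31.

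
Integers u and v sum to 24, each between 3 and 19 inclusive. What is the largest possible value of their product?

With u + v fixed, uv peaks when the two are closest together.
Taking u = 12 and v = 12 (both in [3, 19]) gives uv = 144.

144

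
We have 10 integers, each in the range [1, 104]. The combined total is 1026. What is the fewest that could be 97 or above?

Each value short of 97 is at most 96, costing at least 104 − 96 = 8 against the maximum total of 1040.
We can afford to lose at most 1040 − 1026 = 14, so at most ⌊14/8⌋ = 1 fall short, and at least 9 are ≥ 97.
Exactly 9 works: 9 values at 104 and 1 at 96 total 1032; lower one of the high values by 6 (still ≥ 97) to hit 1026.

9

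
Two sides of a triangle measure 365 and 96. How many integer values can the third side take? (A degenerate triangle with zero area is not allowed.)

The triangle inequality gives |365 − 96| < c < 365 + 96, i.e. 269 < c < 461.
So c can be any integer from 270 to 460: 191 values.

191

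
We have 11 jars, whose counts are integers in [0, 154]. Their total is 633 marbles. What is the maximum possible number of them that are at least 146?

4

With k values at 146 or above and the rest at least 0, the sum is at least 0 + 146k.
Since the sum is 633, we need 146k ≤ 633, i.e. k ≤ 4.
k = 4 is achieved by 4 values at 146 and 7 at 0, total 584; add 49 to one value (staying below 146) to reach 633.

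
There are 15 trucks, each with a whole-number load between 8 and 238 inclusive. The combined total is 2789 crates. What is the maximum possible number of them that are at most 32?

3

Each value at 32 or below falls at least 238 − 32 = 206 short of the ceiling 238.
The ceiling total is 15 × 238 = 3570, and we need 2789, so at most ⌊(3570 − 2789)/206⌋ = 3 can be that low.
k = 3 is achieved by 3 values at 32 and 12 at 238, total 2952; lower one of the 238's by 163 (still > 32) to reach 2789.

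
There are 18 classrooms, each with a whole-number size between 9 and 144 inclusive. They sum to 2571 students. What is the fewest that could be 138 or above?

Suppose at most 18 − j of them reach 138; then j values are ≤ 137 and the rest ≤ 144.
The total is then ≤ 137·j + 144·(18 − j) = 2592 − 7j. For this to be ≥ 2571 we need j ≤ 3, so at least 18 − 3 = 15 must reach 138.
Exactly 15 works: 15 values at 144 and 3 at 137 total 2571.

15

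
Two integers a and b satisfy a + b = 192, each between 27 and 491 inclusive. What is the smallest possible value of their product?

For a fixed sum, ab is smallest when a and b are as far apart as possible.
The extreme feasible split is a = 27, b = 165, giving ab = 4455.

4455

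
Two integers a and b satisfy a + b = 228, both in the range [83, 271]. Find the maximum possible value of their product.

12996

With a + b fixed, ab peaks when the two are closest together.
Taking a = 114 and b = 114 (both in [83, 271]) gives ab = 12996.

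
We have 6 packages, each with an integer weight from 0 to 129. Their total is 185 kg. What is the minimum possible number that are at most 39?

2

Each value above 39 is at least 40, contributing at least 40 − 0 = 40 above the floor 0.
The sum exceeds the floor total 0 by 185, so at most ⌊185/40⌋ = 4 exceed 39, and at least 2 are ≤ 39.
Exactly 2 works: 2 values at 0 and 4 at 40 total 160; raise one of the low values by 25 (still ≤ 39) to hit 185.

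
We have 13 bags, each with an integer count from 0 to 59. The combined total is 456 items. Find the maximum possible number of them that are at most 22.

8

Each value at 22 or below falls at least 59 − 22 = 37 short of the ceiling 59.
The ceiling total is 13 × 59 = 767, and we need 456, so at most ⌊(767 − 456)/37⌋ = 8 can be that low.
k = 8 is achieved by 8 values at 22 and 5 at 59, total 471; lower one of the 59's by 15 (still > 22) to reach 456.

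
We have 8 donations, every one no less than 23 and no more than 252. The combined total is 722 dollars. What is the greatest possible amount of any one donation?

Maximizing one value means minimizing the remaining 7.
The other 7 contribute at least 7 × 23 = 161, leaving at most 722 − 161 = 561.
But each donation is capped at 252, so the maximum is 252.
Achievable: one at 252 and the other 7 totalling 470, which fits since 7 × 23 ≤ 470 ≤ 7 × 252.

252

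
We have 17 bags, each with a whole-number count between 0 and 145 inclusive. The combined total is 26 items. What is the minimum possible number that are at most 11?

15

Each value above 11 is at least 12, contributing at least 12 − 0 = 12 above the floor 0.
The sum exceeds the floor total 0 by 26, so at most ⌊26/12⌋ = 2 exceed 11, and at least 15 are ≤ 11.
Exactly 15 works: 15 values at 0 and 2 at 12 total 24; raise one of the low values by 2 (still ≤ 11) to hit 26.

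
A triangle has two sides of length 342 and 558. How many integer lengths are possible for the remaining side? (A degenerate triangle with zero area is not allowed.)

The triangle inequality gives |342 − 558| < c < 342 + 558, i.e. 216 < c < 900.
So c can be any integer from 217 to 899: 683 values.

683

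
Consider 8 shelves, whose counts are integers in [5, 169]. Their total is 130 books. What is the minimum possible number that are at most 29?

5

Let j be the number exceeding 29. Then the total is ≥ 30·j + 5·(8 − j) = 40 + 25j.
So 25j ≤ 90 and j ≤ 3; hence at least 8 − 3 = 5 are ≤ 29.
Exactly 5 works: 5 values at 5 and 3 at 30 total 115; raise one of the low values by 15 (still ≤ 29) to hit 130.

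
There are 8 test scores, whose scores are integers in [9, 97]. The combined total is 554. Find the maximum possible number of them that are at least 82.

6

If k of the values are ≥ 82, the total is ≥ 82k + 9(8 − k).
Setting 82k + 9(8 − k) ≤ 554 gives 73k ≤ 482, so k ≤ 6.
k = 6 is achieved by 6 values at 82 and 2 at 9, total 510; add 44 to one value (staying below 82) to reach 554.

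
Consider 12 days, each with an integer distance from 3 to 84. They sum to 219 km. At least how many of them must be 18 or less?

1

If only k of them are at most 18, the other 12 − k are at least 19, so the total is at least (12 − k)·19 + k·3.
This is ≤ 219, so (12 − k)·19 + 3k ≤ 219, which gives k ≥ 1.
Exactly 1 works: 1 value at 3 and 11 at 19 total 212; raise one of the low values by 7 (still ≤ 18) to hit 219.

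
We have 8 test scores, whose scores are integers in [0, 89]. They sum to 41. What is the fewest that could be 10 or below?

Let j be the number exceeding 10. Then the total is ≥ 11·j + 0·(8 − j) = 0 + 11j.
So 11j ≤ 41 and j ≤ 3; hence at least 8 − 3 = 5 are ≤ 10.
Exactly 5 works: 5 values at 0 and 3 at 11 total 33; raise one of the low values by 8 (still ≤ 10) to hit 41.

5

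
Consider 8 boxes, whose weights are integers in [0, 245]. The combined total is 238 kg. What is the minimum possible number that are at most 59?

5

Let j be the number exceeding 59. Then the total is ≥ 60·j + 0·(8 − j) = 0 + 60j.
So 60j ≤ 238 and j ≤ 3; hence at least 8 − 3 = 5 are ≤ 59.
Exactly 5 works: 5 values at 0 and 3 at 60 total 180; raise one of the low values by 58 (still ≤ 59) to hit 238.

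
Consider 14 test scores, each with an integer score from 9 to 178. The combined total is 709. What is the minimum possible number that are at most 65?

If only k of them are at most 65, the other 14 − k are at least 66, so the total is at least (14 − k)·66 + k·9.
This is ≤ 709, so (14 − k)·66 + 9k ≤ 709, which gives k ≥ 4.
Exactly 4 works: 4 values at 9 and 10 at 66 total 696; raise one of the low values by 13 (still ≤ 65) to hit 709.

4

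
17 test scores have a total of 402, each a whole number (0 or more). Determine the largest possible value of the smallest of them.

If every one of the 17 were at least 24, the total would be at least 17 × 24 = 408 > 402.
Equality holds with 6 values of 23 and 11 values of 24.

23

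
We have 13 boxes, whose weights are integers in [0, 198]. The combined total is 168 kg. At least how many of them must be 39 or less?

Let j be the number exceeding 39. Then the total is ≥ 40·j + 0·(13 − j) = 0 + 40j.
So 40j ≤ 168 and j ≤ 4; hence at least 13 − 4 = 9 are ≤ 39.
Exactly 9 works: 9 values at 0 and 4 at 40 total 160; raise one of the low values by 8 (still ≤ 39) to hit 168.

9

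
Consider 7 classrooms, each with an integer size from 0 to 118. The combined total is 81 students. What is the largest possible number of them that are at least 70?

Suppose k of them are at least 70. Those contribute at least 70 each and the other 7 − k at least 0 each.
So the total is at least 70k + 0(7 − k) = 0 + 70k. This must be ≤ 81, giving k ≤ 1.
k = 1 is achieved by 1 value at 70 and 6 at 0, total 70; add 11 to one value (staying below 70) to reach 81.

1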